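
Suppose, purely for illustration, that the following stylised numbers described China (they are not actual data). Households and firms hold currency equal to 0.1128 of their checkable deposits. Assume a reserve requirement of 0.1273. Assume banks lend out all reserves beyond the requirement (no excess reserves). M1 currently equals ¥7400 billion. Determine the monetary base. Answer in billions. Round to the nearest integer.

The money multiplier is m = (1 + c) / (rr + c) = (1 + 0.1128) / (0.1273 + 0.1128) ≈ 4.63474.
MB = M / m = 7400 / 4.63474 ≈ 1596.6376 billion.

¥1597 billion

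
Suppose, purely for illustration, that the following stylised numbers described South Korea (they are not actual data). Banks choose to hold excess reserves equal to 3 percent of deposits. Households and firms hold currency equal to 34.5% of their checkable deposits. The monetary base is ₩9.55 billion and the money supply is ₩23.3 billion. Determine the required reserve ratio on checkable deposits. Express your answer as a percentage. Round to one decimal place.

17.6%

Using m = M/MB = 23.3/9.55 ≈ 2.439791. Since m = (1 + c)/(c + rr + e), the denominator satisfies c + rr + e = (1 + c)/m = (1 + 0.345) / 2.439791 ≈ 0.551277.
With c = 0.345 and e = 0.03, the required reserve ratio on checkable deposits is 0.551277 − 0.345 − 0.03 = 0.176277.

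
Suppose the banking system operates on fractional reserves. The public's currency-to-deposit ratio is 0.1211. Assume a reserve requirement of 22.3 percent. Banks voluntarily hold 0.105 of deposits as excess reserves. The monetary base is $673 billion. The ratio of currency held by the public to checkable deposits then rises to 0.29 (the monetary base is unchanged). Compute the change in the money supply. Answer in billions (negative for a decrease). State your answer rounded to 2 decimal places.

Initially m₁ = (1 + 0.1211) / (0.223 + 0.105 + 0.1211) ≈ 2.496326, so M₁ = 2.496326 × 673 ≈ 1680.0274 billion.
After the change m₂ = (1 + 0.29) / (0.223 + 0.105 + 0.29) ≈ 2.087379, so M₂ = 2.087379 × 673 ≈ 1404.8061 billion.
ΔM = M₂ − M₁ = 1404.8061 − 1680.0274 = -275.2213 billion.

-275.22 billion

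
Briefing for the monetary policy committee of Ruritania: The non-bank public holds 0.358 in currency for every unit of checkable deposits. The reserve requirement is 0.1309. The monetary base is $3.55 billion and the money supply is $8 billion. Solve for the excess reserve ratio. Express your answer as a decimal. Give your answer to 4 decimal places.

0.1137

Using m = M/MB = 8/3.55 ≈ 2.253521. Since m = (1 + c)/(c + rr + e), the denominator satisfies c + rr + e = (1 + c)/m = (1 + 0.358) / 2.253521 ≈ 0.602613.
With c = 0.358 and rr = 0.1309, the excess reserve ratio is 0.602613 − 0.358 − 0.1309 = 0.113713.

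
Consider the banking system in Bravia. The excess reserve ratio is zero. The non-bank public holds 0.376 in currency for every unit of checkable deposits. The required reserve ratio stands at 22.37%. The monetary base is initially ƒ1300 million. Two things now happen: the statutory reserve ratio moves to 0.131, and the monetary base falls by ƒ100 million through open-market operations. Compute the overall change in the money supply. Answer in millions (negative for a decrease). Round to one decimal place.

Before: m₁ = (1 + 0.376) / (0.2237 + 0.376) ≈ 2.294481, MB₁ = 1300, so M₁ = 2.294481 × 1300 = 2982.8253 million.
After: m₂ = (1 + 0.376) / (0.131 + 0.376) ≈ 2.714004, MB₂ = 1300 − 100 = 1200, so M₂ = 2.714004 × 1200 = 3256.8048 million.
ΔM = M₂ − M₁ = 3256.8048 − 2982.8253 = 273.9795 million.

ƒ274.0 million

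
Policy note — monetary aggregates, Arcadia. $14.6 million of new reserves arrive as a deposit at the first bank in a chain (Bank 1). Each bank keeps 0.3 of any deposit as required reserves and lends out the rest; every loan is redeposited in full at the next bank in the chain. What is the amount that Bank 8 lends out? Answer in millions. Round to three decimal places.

Each bank lends a fraction (1 − rr) = 0.7000 of the deposit it receives, so Bank 8 receives 14.6·0.7000^7 and lends 14.6·0.7000^8 ≈ 0.8417 million.

$0.842 million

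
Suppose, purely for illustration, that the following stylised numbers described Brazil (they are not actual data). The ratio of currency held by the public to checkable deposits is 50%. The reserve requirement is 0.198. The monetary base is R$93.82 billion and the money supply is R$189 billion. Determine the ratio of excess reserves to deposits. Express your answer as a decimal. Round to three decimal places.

Using m = M/MB = 189/93.82 ≈ 2.014496. Since m = (1 + c)/(c + rr + e), the denominator satisfies c + rr + e = (1 + c)/m = (1 + 0.5) / 2.014496 ≈ 0.744603.
With c = 0.5 and rr = 0.198, the ratio of excess reserves to deposits is 0.744603 − 0.5 − 0.198 = 0.046603.

0.047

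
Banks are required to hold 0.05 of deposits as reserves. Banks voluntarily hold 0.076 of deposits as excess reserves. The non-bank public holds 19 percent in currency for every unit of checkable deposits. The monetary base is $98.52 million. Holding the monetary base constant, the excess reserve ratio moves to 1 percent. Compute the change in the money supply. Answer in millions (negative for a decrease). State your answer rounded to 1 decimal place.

Initially m₁ = (1 + 0.19) / (0.05 + 0.076 + 0.19) ≈ 3.7658, so M₁ = 3.7658 × 98.52 ≈ 371.0066 million.
After the change m₂ = (1 + 0.19) / (0.05 + 0.01 + 0.19) = 4.76, so M₂ = 4.76 × 98.52 = 468.9552 million.
ΔM = M₂ − M₁ = 468.9552 − 371.0066 = 97.9486 million.

$97.9 million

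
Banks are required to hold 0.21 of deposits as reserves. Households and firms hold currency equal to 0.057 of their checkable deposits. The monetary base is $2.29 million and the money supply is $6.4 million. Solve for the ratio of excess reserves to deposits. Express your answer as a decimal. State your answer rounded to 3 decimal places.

0.111

Using m = M/MB = 6.4/2.29 ≈ 2.794760. Since m = (1 + c)/(c + rr + e), the denominator satisfies c + rr + e = (1 + c)/m = (1 + 0.057) / 2.794760 ≈ 0.378208.
With c = 0.057 and rr = 0.21, the ratio of excess reserves to deposits is 0.378208 − 0.057 − 0.21 = 0.111208.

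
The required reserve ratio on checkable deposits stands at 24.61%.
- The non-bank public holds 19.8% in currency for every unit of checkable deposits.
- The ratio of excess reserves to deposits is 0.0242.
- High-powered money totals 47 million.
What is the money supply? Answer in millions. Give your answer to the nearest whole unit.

The money multiplier is m = (1 + c) / (rr + e + c) = (1 + 0.198) / (0.2461 + 0.0242 + 0.198) ≈ 2.5582.
So M = m × MB = 2.5582 × 47 = 120.2354 million.

120 million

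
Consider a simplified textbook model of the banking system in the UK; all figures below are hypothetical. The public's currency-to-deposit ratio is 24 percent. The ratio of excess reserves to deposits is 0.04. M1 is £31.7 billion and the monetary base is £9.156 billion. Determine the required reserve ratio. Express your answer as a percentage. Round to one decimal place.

Using m = M/MB = 31.7/9.156 ≈ 3.462211. Since m = (1 + c)/(c + rr + e), the denominator satisfies c + rr + e = (1 + c)/m = (1 + 0.24) / 3.462211 ≈ 0.358153.
With c = 0.24 and e = 0.04, the required reserve ratio is 0.358153 − 0.24 − 0.04 = 0.078153.

7.8%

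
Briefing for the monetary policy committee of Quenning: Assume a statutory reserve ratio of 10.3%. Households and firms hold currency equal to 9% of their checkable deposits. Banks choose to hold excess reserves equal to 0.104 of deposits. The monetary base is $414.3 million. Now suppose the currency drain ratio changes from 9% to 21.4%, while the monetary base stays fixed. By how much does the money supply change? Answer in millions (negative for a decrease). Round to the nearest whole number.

Initially m₁ = (1 + 0.09) / (0.103 + 0.104 + 0.09) ≈ 3.67, so M₁ = 3.67 × 414.3 = 1520.481 million.
After the change m₂ = (1 + 0.214) / (0.103 + 0.104 + 0.214) ≈ 2.8836, so M₂ = 2.8836 × 414.3 ≈ 1194.6755 million.
ΔM = M₂ − M₁ = 1194.6755 − 1520.481 = -325.8055 million.

-326 million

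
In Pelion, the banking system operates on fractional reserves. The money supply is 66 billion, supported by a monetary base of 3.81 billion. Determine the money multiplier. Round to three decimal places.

17.323

The money multiplier is m = M / MB = 66 / 3.81 ≈ 17.32283.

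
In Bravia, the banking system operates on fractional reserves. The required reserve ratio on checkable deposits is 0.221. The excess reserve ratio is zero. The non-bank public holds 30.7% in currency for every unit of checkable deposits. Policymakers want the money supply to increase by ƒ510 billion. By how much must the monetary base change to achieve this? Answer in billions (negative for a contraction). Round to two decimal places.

The money multiplier is m = (1 + c) / (rr + c) = (1 + 0.307) / (0.221 + 0.307) ≈ 2.475379.
ΔMB = ΔM / m = (+510) / 2.475379 ≈ 206.0291 billion.

ƒ206.03 billion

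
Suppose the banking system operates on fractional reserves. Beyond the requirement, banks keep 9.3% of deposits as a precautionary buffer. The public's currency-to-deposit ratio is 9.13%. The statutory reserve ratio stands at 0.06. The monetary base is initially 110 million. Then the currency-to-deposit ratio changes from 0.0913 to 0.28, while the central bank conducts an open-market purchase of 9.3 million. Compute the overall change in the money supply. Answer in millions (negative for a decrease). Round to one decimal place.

-138.7 million

Before: m₁ = (1 + 0.0913) / (0.06 + 0.093 + 0.0913) ≈ 4.46705, MB₁ = 110, so M₁ = 4.46705 × 110 = 491.3755 million.
After: m₂ = (1 + 0.28) / (0.06 + 0.093 + 0.28) ≈ 2.95612, MB₂ = 110 + 9.3 = 119.3, so M₂ = 2.95612 × 119.3 ≈ 352.6651 million.
ΔM = M₂ − M₁ = 352.6651 − 491.3755 = -138.7104 million.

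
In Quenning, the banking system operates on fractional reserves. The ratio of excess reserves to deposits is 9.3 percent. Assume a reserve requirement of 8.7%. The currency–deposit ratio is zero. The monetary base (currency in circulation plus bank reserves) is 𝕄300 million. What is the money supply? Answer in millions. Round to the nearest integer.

𝕄1667 million

The money multiplier is m = 1 / (rr + e) = 1 / (0.087 + 0.093) ≈ 5.5556.
So M = m × MB = 5.5556 × 300 = 1666.68 million.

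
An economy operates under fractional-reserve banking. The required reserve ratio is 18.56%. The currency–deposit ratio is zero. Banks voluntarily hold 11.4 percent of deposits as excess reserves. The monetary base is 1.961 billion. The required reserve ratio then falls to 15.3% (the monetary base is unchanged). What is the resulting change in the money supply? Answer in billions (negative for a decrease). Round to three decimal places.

Initially m₁ = 1 / (0.1856 + 0.114) ≈ 3.33778, so M₁ = 3.33778 × 1.961 ≈ 6.5454 billion.
After the change m₂ = 1 / (0.153 + 0.114) ≈ 3.74532, so M₂ = 3.74532 × 1.961 ≈ 7.3446 billion.
ΔM = M₂ − M₁ = 7.3446 − 6.5454 = 0.7992 billion.

0.799 billion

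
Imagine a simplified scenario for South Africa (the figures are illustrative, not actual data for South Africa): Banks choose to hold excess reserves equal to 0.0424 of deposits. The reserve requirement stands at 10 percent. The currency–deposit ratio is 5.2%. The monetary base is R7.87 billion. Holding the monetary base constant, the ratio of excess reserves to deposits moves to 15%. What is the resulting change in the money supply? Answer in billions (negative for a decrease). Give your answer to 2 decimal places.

Initially m₁ = (1 + 0.052) / (0.1 + 0.0424 + 0.052) ≈ 5.4115, so M₁ = 5.4115 × 7.87 ≈ 42.5885 billion.
After the change m₂ = (1 + 0.052) / (0.1 + 0.15 + 0.052) ≈ 3.4834, so M₂ = 3.4834 × 7.87 ≈ 27.4144 billion.
ΔM = M₂ − M₁ = 27.4144 − 42.5885 = -15.1741 billion.

-15.17 billion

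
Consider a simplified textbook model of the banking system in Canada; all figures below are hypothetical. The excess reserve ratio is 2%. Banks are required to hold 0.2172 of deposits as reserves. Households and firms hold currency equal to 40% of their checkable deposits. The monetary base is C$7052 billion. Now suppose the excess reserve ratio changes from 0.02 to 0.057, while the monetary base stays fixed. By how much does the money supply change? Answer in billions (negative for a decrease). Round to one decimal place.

-850.3 billion

Initially m₁ = (1 + 0.4) / (0.2172 + 0.02 + 0.4) ≈ 2.197112, so M₁ = 2.197112 × 7052 ≈ 15494.0338 billion.
After the change m₂ = (1 + 0.4) / (0.2172 + 0.057 + 0.4) ≈ 2.076535, so M₂ = 2.076535 × 7052 ≈ 14643.7248 billion.
ΔM = M₂ − M₁ = 14643.7248 − 15494.0338 = -850.309 billion.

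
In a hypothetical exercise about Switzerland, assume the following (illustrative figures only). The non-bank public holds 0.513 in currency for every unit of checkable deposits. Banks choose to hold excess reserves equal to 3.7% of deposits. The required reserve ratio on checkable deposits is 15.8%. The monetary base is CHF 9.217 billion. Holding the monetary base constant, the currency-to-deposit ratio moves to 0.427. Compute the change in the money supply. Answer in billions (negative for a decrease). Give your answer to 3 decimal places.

Initially m₁ = (1 + 0.513) / (0.158 + 0.037 + 0.513) ≈ 2.13701, so M₁ = 2.13701 × 9.217 ≈ 19.6968 billion.
After the change m₂ = (1 + 0.427) / (0.158 + 0.037 + 0.427) ≈ 2.29421, so M₂ = 2.29421 × 9.217 ≈ 21.1457 billion.
ΔM = M₂ − M₁ = 21.1457 − 19.6968 = 1.4489 billion.

CHF 1.449 billion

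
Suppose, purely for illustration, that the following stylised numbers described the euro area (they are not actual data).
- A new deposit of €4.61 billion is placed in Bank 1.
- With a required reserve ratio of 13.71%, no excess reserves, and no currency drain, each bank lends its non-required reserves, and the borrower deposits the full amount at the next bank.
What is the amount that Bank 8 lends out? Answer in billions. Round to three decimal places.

€1.417 billion

Each bank lends a fraction (1 − rr) = 0.8629 of the deposit it receives, so Bank 8 receives 4.61·0.8629^7 and lends 4.61·0.8629^8 ≈ 1.4170 billion.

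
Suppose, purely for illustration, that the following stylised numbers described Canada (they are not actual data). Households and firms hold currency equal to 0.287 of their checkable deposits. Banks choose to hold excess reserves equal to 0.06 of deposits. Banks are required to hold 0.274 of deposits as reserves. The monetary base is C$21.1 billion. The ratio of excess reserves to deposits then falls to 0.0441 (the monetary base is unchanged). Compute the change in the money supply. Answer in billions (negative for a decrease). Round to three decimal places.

Initially m₁ = (1 + 0.287) / (0.274 + 0.06 + 0.287) ≈ 2.072464, so M₁ = 2.072464 × 21.1 ≈ 43.729 billion.
After the change m₂ = (1 + 0.287) / (0.274 + 0.0441 + 0.287) ≈ 2.126921, so M₂ = 2.126921 × 21.1 ≈ 44.878 billion.
ΔM = M₂ − M₁ = 44.878 − 43.729 = 1.149 billion.

C$1.149 billion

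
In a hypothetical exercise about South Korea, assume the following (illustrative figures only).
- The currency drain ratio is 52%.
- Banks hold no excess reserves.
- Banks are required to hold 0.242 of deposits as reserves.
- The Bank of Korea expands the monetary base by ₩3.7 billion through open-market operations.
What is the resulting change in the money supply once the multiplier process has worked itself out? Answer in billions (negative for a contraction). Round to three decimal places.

The money multiplier is m = (1 + c) / (rr + c) = (1 + 0.52) / (0.242 + 0.52) ≈ 1.99475.
The purchase adds 3.7 billion of base, so ΔM = m × ΔMB = 1.99475 × (+3.7) ≈ 7.3806 billion.

₩7.381 billion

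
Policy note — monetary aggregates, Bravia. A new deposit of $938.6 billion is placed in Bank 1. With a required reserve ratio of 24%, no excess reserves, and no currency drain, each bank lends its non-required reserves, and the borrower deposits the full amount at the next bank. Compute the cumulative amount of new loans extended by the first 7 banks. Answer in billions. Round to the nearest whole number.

$2537 billion

Bank i lends (1 − rr)^i of the original deposit: Bank 1 lends 938.6·0.7600 = 713.3360, Bank 2 lends 938.6·0.7600² ≈ 542.1354, and so on.
Summing a geometric series: total = 938.6·[0.7600·(1 − 0.7600^7) / (1 − 0.7600)] ≈ 2536.9440 billion.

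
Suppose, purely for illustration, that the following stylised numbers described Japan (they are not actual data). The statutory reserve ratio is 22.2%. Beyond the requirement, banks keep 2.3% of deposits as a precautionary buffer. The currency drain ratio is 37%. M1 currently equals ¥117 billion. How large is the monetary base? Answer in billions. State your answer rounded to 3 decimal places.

¥52.522 billion

The money multiplier is m = (1 + c) / (rr + e + c) = (1 + 0.37) / (0.222 + 0.023 + 0.37) ≈ 2.2276423.
MB = M / m = 117 / 2.2276423 ≈ 52.5219 billion.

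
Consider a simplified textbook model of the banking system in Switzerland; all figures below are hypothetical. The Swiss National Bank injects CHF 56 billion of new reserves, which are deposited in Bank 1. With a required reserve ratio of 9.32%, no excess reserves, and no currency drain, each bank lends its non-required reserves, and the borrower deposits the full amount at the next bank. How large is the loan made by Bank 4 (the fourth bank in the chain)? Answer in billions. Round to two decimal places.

CHF 37.86 billion

Each bank lends a fraction (1 − rr) = 0.9068 of the deposit it receives, so Bank 4 receives 56·0.9068^3 and lends 56·0.9068^4 ≈ 37.8647 billion.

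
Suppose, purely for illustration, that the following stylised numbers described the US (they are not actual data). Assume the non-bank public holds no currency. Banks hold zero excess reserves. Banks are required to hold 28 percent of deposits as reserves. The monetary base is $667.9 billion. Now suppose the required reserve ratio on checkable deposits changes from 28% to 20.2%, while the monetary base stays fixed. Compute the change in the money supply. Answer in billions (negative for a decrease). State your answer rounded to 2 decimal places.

Initially m₁ = 1 / (0.28) ≈ 3.571429, so M₁ = 3.571429 × 667.9 ≈ 2385.3574 billion.
After the change m₂ = 1 / (0.202) ≈ 4.950495, so M₂ = 4.950495 × 667.9 ≈ 3306.4356 billion.
ΔM = M₂ − M₁ = 3306.4356 − 2385.3574 = 921.0782 billion.

$921.08 billion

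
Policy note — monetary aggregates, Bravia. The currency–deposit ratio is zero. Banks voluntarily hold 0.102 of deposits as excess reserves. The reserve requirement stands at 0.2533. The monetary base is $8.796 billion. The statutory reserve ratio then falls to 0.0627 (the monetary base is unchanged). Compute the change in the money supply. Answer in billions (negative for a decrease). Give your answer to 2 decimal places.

$28.65 billion

Initially m₁ = 1 / (0.2533 + 0.102) ≈ 2.8145, so M₁ = 2.8145 × 8.796 ≈ 24.7563 billion.
After the change m₂ = 1 / (0.0627 + 0.102) ≈ 6.0716, so M₂ = 6.0716 × 8.796 ≈ 53.4058 billion.
ΔM = M₂ − M₁ = 53.4058 − 24.7563 = 28.6495 billion.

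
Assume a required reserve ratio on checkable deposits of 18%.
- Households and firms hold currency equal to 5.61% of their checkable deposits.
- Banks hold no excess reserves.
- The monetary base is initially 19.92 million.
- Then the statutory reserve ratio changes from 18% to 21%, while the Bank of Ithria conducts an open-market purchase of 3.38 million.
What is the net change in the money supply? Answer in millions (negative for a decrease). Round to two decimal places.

Before: m₁ = (1 + 0.0561) / (0.18 + 0.0561) ≈ 4.47310, MB₁ = 19.92, so M₁ = 4.47310 × 19.92 ≈ 89.1042 million.
After: m₂ = (1 + 0.0561) / (0.21 + 0.0561) ≈ 3.96881, MB₂ = 19.92 + 3.38 = 23.3, so M₂ = 3.96881 × 23.3 ≈ 92.4733 million.
ΔM = M₂ − M₁ = 92.4733 − 89.1042 = 3.3691 million.

3.37 million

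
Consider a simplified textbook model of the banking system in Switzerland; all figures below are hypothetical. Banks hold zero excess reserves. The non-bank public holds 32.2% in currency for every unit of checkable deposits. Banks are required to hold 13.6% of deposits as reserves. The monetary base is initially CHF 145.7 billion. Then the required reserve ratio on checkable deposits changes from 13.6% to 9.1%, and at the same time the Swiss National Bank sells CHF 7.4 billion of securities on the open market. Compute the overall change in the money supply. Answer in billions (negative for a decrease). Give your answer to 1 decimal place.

Before: m₁ = (1 + 0.322) / (0.136 + 0.322) ≈ 2.88646, MB₁ = 145.7, so M₁ = 2.88646 × 145.7 ≈ 420.5572 billion.
After: m₂ = (1 + 0.322) / (0.091 + 0.322) ≈ 3.20097, MB₂ = 145.7 − 7.4 = 138.3, so M₂ = 3.20097 × 138.3 ≈ 442.6942 billion.
ΔM = M₂ − M₁ = 442.6942 − 420.5572 = 22.137 billion.

CHF 22.1 billion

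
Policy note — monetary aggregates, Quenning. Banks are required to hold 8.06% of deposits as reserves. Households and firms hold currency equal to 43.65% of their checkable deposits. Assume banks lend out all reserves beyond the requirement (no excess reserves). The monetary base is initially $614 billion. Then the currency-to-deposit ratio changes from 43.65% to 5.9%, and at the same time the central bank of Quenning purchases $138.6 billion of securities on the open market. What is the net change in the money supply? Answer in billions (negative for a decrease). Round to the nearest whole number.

$4004 billion

Before: m₁ = (1 + 0.4365) / (0.0806 + 0.4365) ≈ 2.7780, MB₁ = 614, so M₁ = 2.7780 × 614 = 1705.692 billion.
After: m₂ = (1 + 0.059) / (0.0806 + 0.059) ≈ 7.5860, MB₂ = 614 + 138.6 = 752.6, so M₂ = 7.5860 × 752.6 = 5709.2236 billion.
ΔM = M₂ − M₁ = 5709.2236 − 1705.692 = 4003.5316 billion.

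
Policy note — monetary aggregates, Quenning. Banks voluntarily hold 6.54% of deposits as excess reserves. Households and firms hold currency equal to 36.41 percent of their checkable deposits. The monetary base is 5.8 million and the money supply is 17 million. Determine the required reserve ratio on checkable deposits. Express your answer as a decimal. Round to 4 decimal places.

Using m = M/MB = 17/5.8 ≈ 2.931034. Since m = (1 + c)/(c + rr + e), the denominator satisfies c + rr + e = (1 + c)/m = (1 + 0.3641) / 2.931034 ≈ 0.465399.
With c = 0.3641 and e = 0.0654, the required reserve ratio on checkable deposits is 0.465399 − 0.3641 − 0.0654 = 0.035899.

0.0359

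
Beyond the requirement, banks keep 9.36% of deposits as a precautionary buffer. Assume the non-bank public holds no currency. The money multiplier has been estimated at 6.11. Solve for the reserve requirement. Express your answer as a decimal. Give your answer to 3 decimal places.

Using m = 6.11. Since m = (1 + c)/(c + rr + e), the denominator satisfies c + rr + e = (1 + c)/m = (1 + 0) / 6.11 ≈ 0.163666.
With c = 0 and e = 0.0936, the reserve requirement is 0.163666 − 0 − 0.0936 = 0.070066.

0.070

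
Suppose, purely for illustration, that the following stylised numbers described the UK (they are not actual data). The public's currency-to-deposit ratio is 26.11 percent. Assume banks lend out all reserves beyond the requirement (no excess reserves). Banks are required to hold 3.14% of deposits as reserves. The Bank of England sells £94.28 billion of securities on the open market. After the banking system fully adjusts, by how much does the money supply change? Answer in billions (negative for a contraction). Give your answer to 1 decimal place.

-406.5 billion

The money multiplier is m = (1 + c) / (rr + c) = (1 + 0.2611) / (0.0314 + 0.2611) ≈ 4.3115.
The sale removes 94.28 billion of base, so ΔM = m × ΔMB = 4.3115 × (−94.28) ≈ -406.4882 billion.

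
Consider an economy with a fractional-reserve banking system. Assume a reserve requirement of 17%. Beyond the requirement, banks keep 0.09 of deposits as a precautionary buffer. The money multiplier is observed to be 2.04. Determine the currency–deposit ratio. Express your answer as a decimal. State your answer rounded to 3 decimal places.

Using m = 2.04. From m = (1 + c)/(c + rr + e), rearranging gives 1 + c = m·(c + rr + e), so c·(1 − m) = m·(rr + e) − 1.
Hence c = [m·(rr + e) − 1]/(1 − m) = [2.04 × (0.17 + 0.09) − 1] / (1 − 2.04) ≈ 0.451538.

0.452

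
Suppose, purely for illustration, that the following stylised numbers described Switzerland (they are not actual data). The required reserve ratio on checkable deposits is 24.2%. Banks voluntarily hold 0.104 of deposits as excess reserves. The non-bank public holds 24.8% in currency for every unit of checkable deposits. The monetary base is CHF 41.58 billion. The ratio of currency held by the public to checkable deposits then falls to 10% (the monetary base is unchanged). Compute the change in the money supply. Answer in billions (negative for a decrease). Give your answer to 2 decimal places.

Initially m₁ = (1 + 0.248) / (0.242 + 0.104 + 0.248) ≈ 2.10101, so M₁ = 2.10101 × 41.58 ≈ 87.36 billion.
After the change m₂ = (1 + 0.1) / (0.242 + 0.104 + 0.1) ≈ 2.46637, so M₂ = 2.46637 × 41.58 ≈ 102.5517 billion.
ΔM = M₂ − M₁ = 102.5517 − 87.36 = 15.1917 billion.

CHF 15.19 billion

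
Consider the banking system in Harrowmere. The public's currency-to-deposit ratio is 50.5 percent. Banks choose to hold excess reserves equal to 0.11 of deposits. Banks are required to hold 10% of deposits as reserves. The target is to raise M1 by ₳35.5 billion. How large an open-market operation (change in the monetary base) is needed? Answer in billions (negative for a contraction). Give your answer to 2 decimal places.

₳16.87 billion

The money multiplier is m = (1 + c) / (rr + e + c) = (1 + 0.505) / (0.1 + 0.11 + 0.505) ≈ 2.10490.
ΔMB = ΔM / m = (+35.5) / 2.10490 ≈ 16.8654 billion.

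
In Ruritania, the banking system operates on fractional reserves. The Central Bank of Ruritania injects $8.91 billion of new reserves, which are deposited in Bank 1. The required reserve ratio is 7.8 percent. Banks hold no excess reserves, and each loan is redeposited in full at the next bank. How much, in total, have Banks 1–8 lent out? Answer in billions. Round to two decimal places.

$50.32 billion

Bank i lends (1 − rr)^i of the original deposit: Bank 1 lends 8.91·0.9220 ≈ 8.2150, Bank 2 lends 8.91·0.9220² ≈ 7.5742, and so on.
Summing a geometric series: total = 8.91·[0.9220·(1 − 0.9220^8) / (1 − 0.9220)] ≈ 50.3209 billion.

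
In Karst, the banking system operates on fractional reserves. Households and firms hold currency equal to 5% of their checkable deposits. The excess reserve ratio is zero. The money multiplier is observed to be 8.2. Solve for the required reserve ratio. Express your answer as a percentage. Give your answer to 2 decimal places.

Using m = 8.2. Since m = (1 + c)/(c + rr + e), the denominator satisfies c + rr + e = (1 + c)/m = (1 + 0.05) / 8.2 ≈ 0.128049.
With c = 0.05 and e = 0, the required reserve ratio is 0.128049 − 0.05 − 0 = 0.078049.

7.80%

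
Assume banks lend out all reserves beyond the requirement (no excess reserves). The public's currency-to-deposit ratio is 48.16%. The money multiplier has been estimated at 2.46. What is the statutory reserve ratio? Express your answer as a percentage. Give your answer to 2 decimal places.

12.07%

Using m = 2.46. Since m = (1 + c)/(c + rr + e), the denominator satisfies c + rr + e = (1 + c)/m = (1 + 0.4816) / 2.46 ≈ 0.602276.
With c = 0.4816 and e = 0, the statutory reserve ratio is 0.602276 − 0.4816 − 0 = 0.120676.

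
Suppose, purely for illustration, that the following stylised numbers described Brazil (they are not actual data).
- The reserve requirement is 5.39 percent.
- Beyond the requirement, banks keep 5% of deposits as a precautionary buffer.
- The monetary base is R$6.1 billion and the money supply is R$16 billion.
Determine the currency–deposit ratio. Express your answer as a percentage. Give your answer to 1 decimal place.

44.8%

Using m = M/MB = 16/6.1 ≈ 2.622951. From m = (1 + c)/(c + rr + e), rearranging gives 1 + c = m·(c + rr + e), so c·(1 − m) = m·(rr + e) − 1.
Hence c = [m·(rr + e) − 1]/(1 − m) = [2.622951 × (0.0539 + 0.05) − 1] / (1 − 2.622951) ≈ 0.448242.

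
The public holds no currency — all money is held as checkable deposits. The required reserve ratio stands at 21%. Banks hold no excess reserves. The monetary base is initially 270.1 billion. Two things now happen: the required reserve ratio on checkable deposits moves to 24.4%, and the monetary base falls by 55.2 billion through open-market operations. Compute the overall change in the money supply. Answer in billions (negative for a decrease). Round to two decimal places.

Before: m₁ = 1 / (0.21) ≈ 4.761905, MB₁ = 270.1, so M₁ = 4.761905 × 270.1 ≈ 1286.1905 billion.
After: m₂ = 1 / (0.244) ≈ 4.098361, MB₂ = 270.1 − 55.2 = 214.9, so M₂ = 4.098361 × 214.9 ≈ 880.7378 billion.
ΔM = M₂ − M₁ = 880.7378 − 1286.1905 = -405.4527 billion.

-405.45 billion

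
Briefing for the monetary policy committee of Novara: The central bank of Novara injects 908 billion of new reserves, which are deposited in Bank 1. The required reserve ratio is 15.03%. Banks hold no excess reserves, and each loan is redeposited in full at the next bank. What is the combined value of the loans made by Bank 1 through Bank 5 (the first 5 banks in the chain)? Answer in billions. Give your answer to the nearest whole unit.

Bank i lends (1 − rr)^i of the original deposit: Bank 1 lends 908·0.8497 = 771.5276, Bank 2 lends 908·0.8497² ≈ 655.5670, and so on.
Summing a geometric series: total = 908·[0.8497·(1 − 0.8497^5) / (1 − 0.8497)] ≈ 2859.6167 billion.

2860 billion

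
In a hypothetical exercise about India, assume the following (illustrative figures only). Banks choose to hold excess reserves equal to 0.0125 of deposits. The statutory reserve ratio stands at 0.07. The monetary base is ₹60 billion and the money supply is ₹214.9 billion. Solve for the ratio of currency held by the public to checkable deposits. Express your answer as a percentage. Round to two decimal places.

Using m = M/MB = 214.9/60 ≈ 3.581667. From m = (1 + c)/(c + rr + e), rearranging gives 1 + c = m·(c + rr + e), so c·(1 − m) = m·(rr + e) − 1.
Hence c = [m·(rr + e) − 1]/(1 − m) = [3.581667 × (0.07 + 0.0125) − 1] / (1 − 3.581667) ≈ 0.272891.

27.29%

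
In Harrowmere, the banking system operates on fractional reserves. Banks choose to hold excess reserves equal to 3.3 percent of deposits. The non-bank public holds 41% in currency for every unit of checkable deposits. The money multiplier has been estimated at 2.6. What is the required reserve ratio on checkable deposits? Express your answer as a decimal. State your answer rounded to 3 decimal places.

Using m = 2.6. Since m = (1 + c)/(c + rr + e), the denominator satisfies c + rr + e = (1 + c)/m = (1 + 0.41) / 2.6 ≈ 0.542308.
With c = 0.41 and e = 0.033, the required reserve ratio on checkable deposits is 0.542308 − 0.41 − 0.033 = 0.099308.

0.099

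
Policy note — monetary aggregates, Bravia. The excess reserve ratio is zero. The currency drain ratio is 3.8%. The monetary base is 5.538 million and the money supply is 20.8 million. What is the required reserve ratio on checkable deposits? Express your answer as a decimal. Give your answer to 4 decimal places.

0.2384

Using m = M/MB = 20.8/5.538 ≈ 3.755869. Since m = (1 + c)/(c + rr + e), the denominator satisfies c + rr + e = (1 + c)/m = (1 + 0.038) / 3.755869 ≈ 0.276367.
With c = 0.038 and e = 0, the required reserve ratio on checkable deposits is 0.276367 − 0.038 − 0 = 0.238367.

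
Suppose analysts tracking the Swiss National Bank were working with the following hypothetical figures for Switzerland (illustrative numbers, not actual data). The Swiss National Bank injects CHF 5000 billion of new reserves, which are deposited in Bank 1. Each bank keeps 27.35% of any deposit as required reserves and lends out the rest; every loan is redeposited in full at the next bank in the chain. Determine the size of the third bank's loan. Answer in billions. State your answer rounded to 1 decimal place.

Each bank lends a fraction (1 − rr) = 0.7265 of the deposit it receives, so Bank 3 receives 5000·0.7265^2 and lends 5000·0.7265^3 ≈ 1917.2417 billion.

CHF 1917.2 billion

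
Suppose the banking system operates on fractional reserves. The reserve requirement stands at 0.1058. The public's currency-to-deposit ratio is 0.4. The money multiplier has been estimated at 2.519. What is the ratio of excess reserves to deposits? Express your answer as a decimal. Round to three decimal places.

Using m = 2.519. Since m = (1 + c)/(c + rr + e), the denominator satisfies c + rr + e = (1 + c)/m = (1 + 0.4) / 2.519 ≈ 0.555776.
With c = 0.4 and rr = 0.1058, the ratio of excess reserves to deposits is 0.555776 − 0.4 − 0.1058 = 0.049976.

0.050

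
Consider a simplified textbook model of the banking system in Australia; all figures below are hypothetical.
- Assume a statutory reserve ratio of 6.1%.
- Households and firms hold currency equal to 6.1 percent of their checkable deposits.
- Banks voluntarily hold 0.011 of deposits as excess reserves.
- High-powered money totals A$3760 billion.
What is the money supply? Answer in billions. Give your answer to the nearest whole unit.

A$29995 billion

The money multiplier is m = (1 + c) / (rr + e + c) = (1 + 0.061) / (0.061 + 0.011 + 0.061) ≈ 7.97744.
So M = m × MB = 7.97744 × 3760 = 29995.1744 billion.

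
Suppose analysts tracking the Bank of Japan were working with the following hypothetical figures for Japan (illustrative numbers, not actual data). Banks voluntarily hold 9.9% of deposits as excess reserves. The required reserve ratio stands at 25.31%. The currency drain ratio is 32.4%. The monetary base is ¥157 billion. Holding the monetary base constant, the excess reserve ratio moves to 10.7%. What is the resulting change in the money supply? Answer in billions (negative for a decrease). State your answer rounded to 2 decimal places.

-3.60 billion

Initially m₁ = (1 + 0.324) / (0.2531 + 0.099 + 0.324) ≈ 1.958290, so M₁ = 1.958290 × 157 ≈ 307.4515 billion.
After the change m₂ = (1 + 0.324) / (0.2531 + 0.107 + 0.324) ≈ 1.935390, so M₂ = 1.935390 × 157 ≈ 303.8562 billion.
ΔM = M₂ − M₁ = 303.8562 − 307.4515 = -3.5953 billion.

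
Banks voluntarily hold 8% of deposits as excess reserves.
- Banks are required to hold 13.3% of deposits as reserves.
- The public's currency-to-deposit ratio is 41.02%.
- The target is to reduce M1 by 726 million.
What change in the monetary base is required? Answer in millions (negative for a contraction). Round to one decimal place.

-320.8 million

The money multiplier is m = (1 + c) / (rr + e + c) = (1 + 0.4102) / (0.133 + 0.08 + 0.4102) ≈ 2.26284.
ΔMB = ΔM / m = (−726) / 2.26284 ≈ -320.8358 million.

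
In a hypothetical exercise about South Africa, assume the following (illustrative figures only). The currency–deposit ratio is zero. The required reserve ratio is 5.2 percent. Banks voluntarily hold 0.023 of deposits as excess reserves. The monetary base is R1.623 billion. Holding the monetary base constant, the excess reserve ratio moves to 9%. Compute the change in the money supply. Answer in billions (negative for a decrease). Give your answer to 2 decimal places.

-10.21 billion

Initially m₁ = 1 / (0.052 + 0.023) ≈ 13.3333, so M₁ = 13.3333 × 1.623 ≈ 21.6399 billion.
After the change m₂ = 1 / (0.052 + 0.09) ≈ 7.0423, so M₂ = 7.0423 × 1.623 ≈ 11.4297 billion.
ΔM = M₂ − M₁ = 11.4297 − 21.6399 = -10.2102 billion.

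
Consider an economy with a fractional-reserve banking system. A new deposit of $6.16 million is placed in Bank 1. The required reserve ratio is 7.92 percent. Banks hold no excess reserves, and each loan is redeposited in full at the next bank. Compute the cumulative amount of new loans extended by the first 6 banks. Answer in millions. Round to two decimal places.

$27.96 million

Bank i lends (1 − rr)^i of the original deposit: Bank 1 lends 6.16·0.9208 ≈ 5.6721, Bank 2 lends 6.16·0.9208² ≈ 5.2229, and so on.
Summing a geometric series: total = 6.16·[0.9208·(1 − 0.9208^6) / (1 − 0.9208)] ≈ 27.9649 million.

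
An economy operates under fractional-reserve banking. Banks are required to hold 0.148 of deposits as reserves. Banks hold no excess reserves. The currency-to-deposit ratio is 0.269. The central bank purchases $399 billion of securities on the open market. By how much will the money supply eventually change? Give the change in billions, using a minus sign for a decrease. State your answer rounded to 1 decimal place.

$1214.2 billion

The money multiplier is m = (1 + c) / (rr + c) = (1 + 0.269) / (0.148 + 0.269) ≈ 3.04317.
The purchase adds 399 billion of base, so ΔM = m × ΔMB = 3.04317 × (+399) ≈ 1214.2248 billion.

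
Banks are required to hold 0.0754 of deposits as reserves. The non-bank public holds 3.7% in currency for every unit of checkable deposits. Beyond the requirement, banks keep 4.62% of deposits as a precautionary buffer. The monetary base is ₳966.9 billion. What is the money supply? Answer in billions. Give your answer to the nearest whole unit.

The money multiplier is m = (1 + c) / (rr + e + c) = (1 + 0.037) / (0.0754 + 0.0462 + 0.037) ≈ 6.5385.
So M = m × MB = 6.5385 × 966.9 ≈ 6322.0756 billion.

₳6322 billion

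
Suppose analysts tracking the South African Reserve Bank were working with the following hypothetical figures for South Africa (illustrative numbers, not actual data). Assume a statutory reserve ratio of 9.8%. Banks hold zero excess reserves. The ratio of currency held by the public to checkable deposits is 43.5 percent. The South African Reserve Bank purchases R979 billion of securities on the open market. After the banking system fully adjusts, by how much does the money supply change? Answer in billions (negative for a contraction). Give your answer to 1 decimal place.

R2635.8 billion

The money multiplier is m = (1 + c) / (rr + c) = (1 + 0.435) / (0.098 + 0.435) ≈ 2.69231.
The purchase adds 979 billion of base, so ΔM = m × ΔMB = 2.69231 × (+979) ≈ 2635.7715 billion.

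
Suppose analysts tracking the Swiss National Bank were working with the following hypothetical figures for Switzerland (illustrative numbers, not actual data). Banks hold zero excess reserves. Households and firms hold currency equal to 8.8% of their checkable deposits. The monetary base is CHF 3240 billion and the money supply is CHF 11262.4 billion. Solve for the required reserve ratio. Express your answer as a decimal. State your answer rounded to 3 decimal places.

Using m = M/MB = 11262.4/3240 ≈ 3.476049. Since m = (1 + c)/(c + rr + e), the denominator satisfies c + rr + e = (1 + c)/m = (1 + 0.088) / 3.476049 ≈ 0.312999.
With c = 0.088 and e = 0, the required reserve ratio is 0.312999 − 0.088 − 0 = 0.224999.

0.225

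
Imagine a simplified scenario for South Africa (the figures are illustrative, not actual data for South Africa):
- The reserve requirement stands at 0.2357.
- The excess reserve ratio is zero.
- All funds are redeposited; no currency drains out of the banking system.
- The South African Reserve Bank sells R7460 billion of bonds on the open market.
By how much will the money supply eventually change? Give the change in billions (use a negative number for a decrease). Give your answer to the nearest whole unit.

The simple money multiplier is m = 1/rr = 1/0.2357 ≈ 4.24268.
An open-market sale reduces the monetary base by 7460 billion, so ΔM = m × ΔMB = 4.24268 × (−7460) = -31650.3928 billion.

-31650 billion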